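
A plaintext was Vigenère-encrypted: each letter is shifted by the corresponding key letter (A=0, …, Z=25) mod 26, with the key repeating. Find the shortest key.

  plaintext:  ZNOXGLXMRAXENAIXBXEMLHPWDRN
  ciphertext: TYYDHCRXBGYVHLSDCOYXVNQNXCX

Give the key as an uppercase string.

  i= 0: T-Z = 20 → U
  i= 1: Y-N = 11 → L
  i= 2: Y-O = 10 → K
  i= 3: D-X =  6 → G
  i= 4: H-G =  1 → B
  i= 5: C-L = 17 → R
  i= 6: R-X = 20 → U
  i= 7: X-M = 11 → L
  i= 8: B-R = 10 → K
  i= 9: G-A =  6 → G
  i=10: Y-X =  1 → B
  i=11: V-E = 17 → R
  i=12: H-N = 20 → U
  i=13: L-A = 11 → L
  i=14: S-I = 10 → K
  i=15: D-X =  6 → G
  i=16: C-B =  1 → B
  i=17: O-X = 17 → R
  i=18: Y-E = 20 → U
  i=19: X-M = 11 → L
  i=20: V-L = 10 → K
  i=21: N-H =  6 → G
  i=22: Q-P =  1 → B
  i=23: N-W = 17 → R
  i=24: X-D = 20 → U
  i=25: C-R = 11 → L
  i=26: X-N = 10 → K
  shifts repeat with period 6: ULKGBR

ULKGBR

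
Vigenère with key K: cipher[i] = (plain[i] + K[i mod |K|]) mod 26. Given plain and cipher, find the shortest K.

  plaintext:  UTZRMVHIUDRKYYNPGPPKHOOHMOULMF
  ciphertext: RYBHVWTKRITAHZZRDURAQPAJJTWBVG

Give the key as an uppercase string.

  i= 0: R-U = 23 → X
  i= 1: Y-T =  5 → F
  i= 2: B-Z =  2 → C
  i= 3: H-R = 16 → Q
  i= 4: V-M =  9 → J
  i= 5: W-V =  1 → B
  i= 6: T-H = 12 → M
  i= 7: K-I =  2 → C
  i= 8: R-U = 23 → X
  i= 9: I-D =  5 → F
  i=10: T-R =  2 → C
  i=11: A-K = 16 → Q
  i=12: H-Y =  9 → J
  i=13: Z-Y =  1 → B
  i=14: Z-N = 12 → M
  i=15: R-P =  2 → C
  i=16: D-G = 23 → X
  i=17: U-P =  5 → F
  i=18: R-P =  2 → C
  i=19: A-K = 16 → Q
  i=20: Q-H =  9 → J
  i=21: P-O =  1 → B
  i=22: A-O = 12 → M
  i=23: J-H =  2 → C
  i=24: J-M = 23 → X
  i=25: T-O =  5 → F
  i=26: W-U =  2 → C
  i=27: B-L = 16 → Q
  i=28: V-M =  9 → J
  i=29: G-F =  1 → B
  shifts repeat with period 8: XFCQJBMC

XFCQJBMC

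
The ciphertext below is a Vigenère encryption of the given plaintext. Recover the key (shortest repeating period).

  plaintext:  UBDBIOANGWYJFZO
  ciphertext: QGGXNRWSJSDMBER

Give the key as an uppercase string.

WFD

  i= 0: Q-U = 22 → W
  i= 1: G-B =  5 → F
  i= 2: G-D =  3 → D
  i= 3: X-B = 22 → W
  i= 4: N-I =  5 → F
  i= 5: R-O =  3 → D
  i= 6: W-A = 22 → W
  i= 7: S-N =  5 → F
  i= 8: J-G =  3 → D
  i= 9: S-W = 22 → W
  i=10: D-Y =  5 → F
  i=11: M-J =  3 → D
  i=12: B-F = 22 → W
  i=13: E-Z =  5 → F
  i=14: R-O =  3 → D
  shifts repeat with period 3: WFD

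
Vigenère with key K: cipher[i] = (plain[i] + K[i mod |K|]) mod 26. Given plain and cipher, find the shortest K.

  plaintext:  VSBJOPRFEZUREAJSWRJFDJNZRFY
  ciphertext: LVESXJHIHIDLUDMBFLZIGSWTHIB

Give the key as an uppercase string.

QDDJJU

  i= 0: L-V = 16 → Q
  i= 1: V-S =  3 → D
  i= 2: E-B =  3 → D
  i= 3: S-J =  9 → J
  i= 4: X-O =  9 → J
  i= 5: J-P = 20 → U
  i= 6: H-R = 16 → Q
  i= 7: I-F =  3 → D
  i= 8: H-E =  3 → D
  i= 9: I-Z =  9 → J
  i=10: D-U =  9 → J
  i=11: L-R = 20 → U
  i=12: U-E = 16 → Q
  i=13: D-A =  3 → D
  i=14: M-J =  3 → D
  i=15: B-S =  9 → J
  i=16: F-W =  9 → J
  i=17: L-R = 20 → U
  i=18: Z-J = 16 → Q
  i=19: I-F =  3 → D
  i=20: G-D =  3 → D
  i=21: S-J =  9 → J
  i=22: W-N =  9 → J
  i=23: T-Z = 20 → U
  i=24: H-R = 16 → Q
  i=25: I-F =  3 → D
  i=26: B-Y =  3 → D
  shifts repeat with period 6: QDDJJU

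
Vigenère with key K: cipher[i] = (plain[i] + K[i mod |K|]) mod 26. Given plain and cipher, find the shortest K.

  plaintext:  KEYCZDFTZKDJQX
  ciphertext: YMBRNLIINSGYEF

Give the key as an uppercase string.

OIDP

  i= 0: Y-K = 14 → O
  i= 1: M-E =  8 → I
  i= 2: B-Y =  3 → D
  i= 3: R-C = 15 → P
  i= 4: N-Z = 14 → O
  i= 5: L-D =  8 → I
  i= 6: I-F =  3 → D
  i= 7: I-T = 15 → P
  i= 8: N-Z = 14 → O
  i= 9: S-K =  8 → I
  i=10: G-D =  3 → D
  i=11: Y-J = 15 → P
  i=12: E-Q = 14 → O
  i=13: F-X =  8 → I
  shifts repeat with period 4: OIDP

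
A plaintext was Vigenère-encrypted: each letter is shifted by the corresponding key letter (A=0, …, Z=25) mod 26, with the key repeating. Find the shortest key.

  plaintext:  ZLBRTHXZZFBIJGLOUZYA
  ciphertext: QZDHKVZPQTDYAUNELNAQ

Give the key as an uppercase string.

  i= 0: Q-Z = 17 → R
  i= 1: Z-L = 14 → O
  i= 2: D-B =  2 → C
  i= 3: H-R = 16 → Q
  i= 4: K-T = 17 → R
  i= 5: V-H = 14 → O
  i= 6: Z-X =  2 → C
  i= 7: P-Z = 16 → Q
  i= 8: Q-Z = 17 → R
  i= 9: T-F = 14 → O
  i=10: D-B =  2 → C
  i=11: Y-I = 16 → Q
  i=12: A-J = 17 → R
  i=13: U-G = 14 → O
  i=14: N-L =  2 → C
  i=15: E-O = 16 → Q
  i=16: L-U = 17 → R
  i=17: N-Z = 14 → O
  i=18: A-Y =  2 → C
  i=19: Q-A = 16 → Q
  shifts repeat with period 4: ROCQ

ROCQ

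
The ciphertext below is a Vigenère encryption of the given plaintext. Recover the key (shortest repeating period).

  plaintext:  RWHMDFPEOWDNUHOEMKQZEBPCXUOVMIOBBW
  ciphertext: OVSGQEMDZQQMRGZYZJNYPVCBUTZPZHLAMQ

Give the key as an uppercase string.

XZLUNZ

  i= 0: O-R = 23 → X
  i= 1: V-W = 25 → Z
  i= 2: S-H = 11 → L
  i= 3: G-M = 20 → U
  i= 4: Q-D = 13 → N
  i= 5: E-F = 25 → Z
  i= 6: M-P = 23 → X
  i= 7: D-E = 25 → Z
  i= 8: Z-O = 11 → L
  i= 9: Q-W = 20 → U
  i=10: Q-D = 13 → N
  i=11: M-N = 25 → Z
  i=12: R-U = 23 → X
  i=13: G-H = 25 → Z
  i=14: Z-O = 11 → L
  i=15: Y-E = 20 → U
  i=16: Z-M = 13 → N
  i=17: J-K = 25 → Z
  i=18: N-Q = 23 → X
  i=19: Y-Z = 25 → Z
  i=20: P-E = 11 → L
  i=21: V-B = 20 → U
  i=22: C-P = 13 → N
  i=23: B-C = 25 → Z
  i=24: U-X = 23 → X
  i=25: T-U = 25 → Z
  i=26: Z-O = 11 → L
  i=27: P-V = 20 → U
  i=28: Z-M = 13 → N
  i=29: H-I = 25 → Z
  i=30: L-O = 23 → X
  i=31: A-B = 25 → Z
  i=32: M-B = 11 → L
  i=33: Q-W = 20 → U
  shifts repeat with period 6: XZLUNZ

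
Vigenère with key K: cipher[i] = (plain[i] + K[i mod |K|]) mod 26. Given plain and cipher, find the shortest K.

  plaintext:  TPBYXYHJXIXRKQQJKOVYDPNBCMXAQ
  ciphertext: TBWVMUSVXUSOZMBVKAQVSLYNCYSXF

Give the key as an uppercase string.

AMVXPWLM

  i= 0: T-T =  0 → A
  i= 1: B-P = 12 → M
  i= 2: W-B = 21 → V
  i= 3: V-Y = 23 → X
  i= 4: M-X = 15 → P
  i= 5: U-Y = 22 → W
  i= 6: S-H = 11 → L
  i= 7: V-J = 12 → M
  i= 8: X-X =  0 → A
  i= 9: U-I = 12 → M
  i=10: S-X = 21 → V
  i=11: O-R = 23 → X
  i=12: Z-K = 15 → P
  i=13: M-Q = 22 → W
  i=14: B-Q = 11 → L
  i=15: V-J = 12 → M
  i=16: K-K =  0 → A
  i=17: A-O = 12 → M
  i=18: Q-V = 21 → V
  i=19: V-Y = 23 → X
  i=20: S-D = 15 → P
  i=21: L-P = 22 → W
  i=22: Y-N = 11 → L
  i=23: N-B = 12 → M
  i=24: C-C =  0 → A
  i=25: Y-M = 12 → M
  i=26: S-X = 21 → V
  i=27: X-A = 23 → X
  i=28: F-Q = 15 → P
  shifts repeat with period 8: AMVXPWLM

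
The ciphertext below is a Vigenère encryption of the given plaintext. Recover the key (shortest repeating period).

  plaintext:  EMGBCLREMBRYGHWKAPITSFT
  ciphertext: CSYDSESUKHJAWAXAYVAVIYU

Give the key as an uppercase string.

YGSCQTBQ

  i= 0: C-E = 24 → Y
  i= 1: S-M =  6 → G
  i= 2: Y-G = 18 → S
  i= 3: D-B =  2 → C
  i= 4: S-C = 16 → Q
  i= 5: E-L = 19 → T
  i= 6: S-R =  1 → B
  i= 7: U-E = 16 → Q
  i= 8: K-M = 24 → Y
  i= 9: H-B =  6 → G
  i=10: J-R = 18 → S
  i=11: A-Y =  2 → C
  i=12: W-G = 16 → Q
  i=13: A-H = 19 → T
  i=14: X-W =  1 → B
  i=15: A-K = 16 → Q
  i=16: Y-A = 24 → Y
  i=17: V-P =  6 → G
  i=18: A-I = 18 → S
  i=19: V-T =  2 → C
  i=20: I-S = 16 → Q
  i=21: Y-F = 19 → T
  i=22: U-T =  1 → B
  shifts repeat with period 8: YGSCQTBQ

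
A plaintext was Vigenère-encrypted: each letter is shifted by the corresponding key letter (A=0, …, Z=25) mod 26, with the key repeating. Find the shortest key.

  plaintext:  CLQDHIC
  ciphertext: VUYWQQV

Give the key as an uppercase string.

TJI

  i= 0: V-C = 19 → T
  i= 1: U-L =  9 → J
  i= 2: Y-Q =  8 → I
  i= 3: W-D = 19 → T
  i= 4: Q-H =  9 → J
  i= 5: Q-I =  8 → I
  i= 6: V-C = 19 → T
  shifts repeat with period 3: TJI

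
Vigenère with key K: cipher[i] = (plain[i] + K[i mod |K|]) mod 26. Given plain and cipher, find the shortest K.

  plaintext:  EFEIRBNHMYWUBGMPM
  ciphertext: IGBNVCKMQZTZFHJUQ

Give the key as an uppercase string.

  i= 0: I-E =  4 → E
  i= 1: G-F =  1 → B
  i= 2: B-E = 23 → X
  i= 3: N-I =  5 → F
  i= 4: V-R =  4 → E
  i= 5: C-B =  1 → B
  i= 6: K-N = 23 → X
  i= 7: M-H =  5 → F
  i= 8: Q-M =  4 → E
  i= 9: Z-Y =  1 → B
  i=10: T-W = 23 → X
  i=11: Z-U =  5 → F
  i=12: F-B =  4 → E
  i=13: H-G =  1 → B
  i=14: J-M = 23 → X
  i=15: U-P =  5 → F
  i=16: Q-M =  4 → E
  shifts repeat with period 4: EBXF

EBXF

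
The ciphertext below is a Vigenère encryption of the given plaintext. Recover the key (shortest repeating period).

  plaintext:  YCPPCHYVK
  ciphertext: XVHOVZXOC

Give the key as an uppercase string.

  i= 0: X-Y = 25 → Z
  i= 1: V-C = 19 → T
  i= 2: H-P = 18 → S
  i= 3: O-P = 25 → Z
  i= 4: V-C = 19 → T
  i= 5: Z-H = 18 → S
  i= 6: X-Y = 25 → Z
  i= 7: O-V = 19 → T
  i= 8: C-K = 18 → S
  shifts repeat with period 3: ZTS

ZTS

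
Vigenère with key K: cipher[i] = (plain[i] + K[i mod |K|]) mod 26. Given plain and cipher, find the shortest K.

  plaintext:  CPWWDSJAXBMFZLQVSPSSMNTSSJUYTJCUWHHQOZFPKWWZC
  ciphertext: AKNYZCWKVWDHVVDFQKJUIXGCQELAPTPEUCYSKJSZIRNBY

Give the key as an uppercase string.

YVRCWKNK

  i= 0: A-C = 24 → Y
  i= 1: K-P = 21 → V
  i= 2: N-W = 17 → R
  i= 3: Y-W =  2 → C
  i= 4: Z-D = 22 → W
  i= 5: C-S = 10 → K
  i= 6: W-J = 13 → N
  i= 7: K-A = 10 → K
  i= 8: V-X = 24 → Y
  i= 9: W-B = 21 → V
  i=10: D-M = 17 → R
  i=11: H-F =  2 → C
  i=12: V-Z = 22 → W
  i=13: V-L = 10 → K
  i=14: D-Q = 13 → N
  i=15: F-V = 10 → K
  i=16: Q-S = 24 → Y
  i=17: K-P = 21 → V
  i=18: J-S = 17 → R
  i=19: U-S =  2 → C
  i=20: I-M = 22 → W
  i=21: X-N = 10 → K
  i=22: G-T = 13 → N
  i=23: C-S = 10 → K
  i=24: Q-S = 24 → Y
  i=25: E-J = 21 → V
  i=26: L-U = 17 → R
  i=27: A-Y =  2 → C
  i=28: P-T = 22 → W
  i=29: T-J = 10 → K
  i=30: P-C = 13 → N
  i=31: E-U = 10 → K
  i=32: U-W = 24 → Y
  i=33: C-H = 21 → V
  i=34: Y-H = 17 → R
  i=35: S-Q =  2 → C
  i=36: K-O = 22 → W
  i=37: J-Z = 10 → K
  i=38: S-F = 13 → N
  i=39: Z-P = 10 → K
  i=40: I-K = 24 → Y
  i=41: R-W = 21 → V
  i=42: N-W = 17 → R
  i=43: B-Z =  2 → C
  i=44: Y-C = 22 → W
  shifts repeat with period 8: YVRCWKNK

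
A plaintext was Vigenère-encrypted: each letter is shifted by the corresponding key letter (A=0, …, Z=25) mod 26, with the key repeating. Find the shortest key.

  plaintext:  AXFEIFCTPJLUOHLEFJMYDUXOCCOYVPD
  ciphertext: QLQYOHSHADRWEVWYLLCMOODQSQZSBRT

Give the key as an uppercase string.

  i= 0: Q-A = 16 → Q
  i= 1: L-X = 14 → O
  i= 2: Q-F = 11 → L
  i= 3: Y-E = 20 → U
  i= 4: O-I =  6 → G
  i= 5: H-F =  2 → C
  i= 6: S-C = 16 → Q
  i= 7: H-T = 14 → O
  i= 8: A-P = 11 → L
  i= 9: D-J = 20 → U
  i=10: R-L =  6 → G
  i=11: W-U =  2 → C
  i=12: E-O = 16 → Q
  i=13: V-H = 14 → O
  i=14: W-L = 11 → L
  i=15: Y-E = 20 → U
  i=16: L-F =  6 → G
  i=17: L-J =  2 → C
  i=18: C-M = 16 → Q
  i=19: M-Y = 14 → O
  i=20: O-D = 11 → L
  i=21: O-U = 20 → U
  i=22: D-X =  6 → G
  i=23: Q-O =  2 → C
  i=24: S-C = 16 → Q
  i=25: Q-C = 14 → O
  i=26: Z-O = 11 → L
  i=27: S-Y = 20 → U
  i=28: B-V =  6 → G
  i=29: R-P =  2 → C
  i=30: T-D = 16 → Q
  shifts repeat with period 6: QOLUGC

QOLUGC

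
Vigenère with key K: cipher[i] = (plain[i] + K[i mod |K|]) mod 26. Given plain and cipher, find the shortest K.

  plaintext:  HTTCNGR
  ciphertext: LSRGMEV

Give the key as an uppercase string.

  i= 0: L-H =  4 → E
  i= 1: S-T = 25 → Z
  i= 2: R-T = 24 → Y
  i= 3: G-C =  4 → E
  i= 4: M-N = 25 → Z
  i= 5: E-G = 24 → Y
  i= 6: V-R =  4 → E
  shifts repeat with period 3: EZY

EZY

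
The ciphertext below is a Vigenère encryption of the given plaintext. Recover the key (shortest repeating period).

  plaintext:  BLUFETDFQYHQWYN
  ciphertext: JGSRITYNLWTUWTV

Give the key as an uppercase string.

IVYMEAV

  i= 0: J-B =  8 → I
  i= 1: G-L = 21 → V
  i= 2: S-U = 24 → Y
  i= 3: R-F = 12 → M
  i= 4: I-E =  4 → E
  i= 5: T-T =  0 → A
  i= 6: Y-D = 21 → V
  i= 7: N-F =  8 → I
  i= 8: L-Q = 21 → V
  i= 9: W-Y = 24 → Y
  i=10: T-H = 12 → M
  i=11: U-Q =  4 → E
  i=12: W-W =  0 → A
  i=13: T-Y = 21 → V
  i=14: V-N =  8 → I
  shifts repeat with period 7: IVYMEAV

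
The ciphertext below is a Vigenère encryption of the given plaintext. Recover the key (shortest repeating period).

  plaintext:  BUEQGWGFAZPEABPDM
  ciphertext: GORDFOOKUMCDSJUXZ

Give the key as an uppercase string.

  i= 0: G-B =  5 → F
  i= 1: O-U = 20 → U
  i= 2: R-E = 13 → N
  i= 3: D-Q = 13 → N
  i= 4: F-G = 25 → Z
  i= 5: O-W = 18 → S
  i= 6: O-G =  8 → I
  i= 7: K-F =  5 → F
  i= 8: U-A = 20 → U
  i= 9: M-Z = 13 → N
  i=10: C-P = 13 → N
  i=11: D-E = 25 → Z
  i=12: S-A = 18 → S
  i=13: J-B =  8 → I
  i=14: U-P =  5 → F
  i=15: X-D = 20 → U
  i=16: Z-M = 13 → N
  shifts repeat with period 7: FUNNZSI

FUNNZSI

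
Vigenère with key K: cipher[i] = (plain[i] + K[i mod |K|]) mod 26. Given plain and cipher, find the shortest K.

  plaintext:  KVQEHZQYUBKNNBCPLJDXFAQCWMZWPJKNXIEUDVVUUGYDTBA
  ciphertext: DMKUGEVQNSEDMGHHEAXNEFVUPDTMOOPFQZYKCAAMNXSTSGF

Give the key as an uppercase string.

  i= 0: D-K = 19 → T
  i= 1: M-V = 17 → R
  i= 2: K-Q = 20 → U
  i= 3: U-E = 16 → Q
  i= 4: G-H = 25 → Z
  i= 5: E-Z =  5 → F
  i= 6: V-Q =  5 → F
  i= 7: Q-Y = 18 → S
  i= 8: N-U = 19 → T
  i= 9: S-B = 17 → R
  i=10: E-K = 20 → U
  i=11: D-N = 16 → Q
  i=12: M-N = 25 → Z
  i=13: G-B =  5 → F
  i=14: H-C =  5 → F
  i=15: H-P = 18 → S
  i=16: E-L = 19 → T
  i=17: A-J = 17 → R
  i=18: X-D = 20 → U
  i=19: N-X = 16 → Q
  i=20: E-F = 25 → Z
  i=21: F-A =  5 → F
  i=22: V-Q =  5 → F
  i=23: U-C = 18 → S
  i=24: P-W = 19 → T
  i=25: D-M = 17 → R
  i=26: T-Z = 20 → U
  i=27: M-W = 16 → Q
  i=28: O-P = 25 → Z
  i=29: O-J =  5 → F
  i=30: P-K =  5 → F
  i=31: F-N = 18 → S
  i=32: Q-X = 19 → T
  i=33: Z-I = 17 → R
  i=34: Y-E = 20 → U
  i=35: K-U = 16 → Q
  i=36: C-D = 25 → Z
  i=37: A-V =  5 → F
  i=38: A-V =  5 → F
  i=39: M-U = 18 → S
  i=40: N-U = 19 → T
  i=41: X-G = 17 → R
  i=42: S-Y = 20 → U
  i=43: T-D = 16 → Q
  i=44: S-T = 25 → Z
  i=45: G-B =  5 → F
  i=46: F-A =  5 → F
  shifts repeat with period 8: TRUQZFFS

TRUQZFFS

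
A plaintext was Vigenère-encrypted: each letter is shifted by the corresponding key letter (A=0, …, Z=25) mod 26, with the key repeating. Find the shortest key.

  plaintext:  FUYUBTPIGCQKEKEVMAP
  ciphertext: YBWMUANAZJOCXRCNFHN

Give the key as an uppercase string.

  i= 0: Y-F = 19 → T
  i= 1: B-U =  7 → H
  i= 2: W-Y = 24 → Y
  i= 3: M-U = 18 → S
  i= 4: U-B = 19 → T
  i= 5: A-T =  7 → H
  i= 6: N-P = 24 → Y
  i= 7: A-I = 18 → S
  i= 8: Z-G = 19 → T
  i= 9: J-C =  7 → H
  i=10: O-Q = 24 → Y
  i=11: C-K = 18 → S
  i=12: X-E = 19 → T
  i=13: R-K =  7 → H
  i=14: C-E = 24 → Y
  i=15: N-V = 18 → S
  i=16: F-M = 19 → T
  i=17: H-A =  7 → H
  i=18: N-P = 24 → Y
  shifts repeat with period 4: THYS

THYS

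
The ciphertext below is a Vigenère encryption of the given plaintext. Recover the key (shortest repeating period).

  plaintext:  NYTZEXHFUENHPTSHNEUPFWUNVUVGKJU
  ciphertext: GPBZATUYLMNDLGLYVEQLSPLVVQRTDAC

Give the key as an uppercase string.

  i= 0: G-N = 19 → T
  i= 1: P-Y = 17 → R
  i= 2: B-T =  8 → I
  i= 3: Z-Z =  0 → A
  i= 4: A-E = 22 → W
  i= 5: T-X = 22 → W
  i= 6: U-H = 13 → N
  i= 7: Y-F = 19 → T
  i= 8: L-U = 17 → R
  i= 9: M-E =  8 → I
  i=10: N-N =  0 → A
  i=11: D-H = 22 → W
  i=12: L-P = 22 → W
  i=13: G-T = 13 → N
  i=14: L-S = 19 → T
  i=15: Y-H = 17 → R
  i=16: V-N =  8 → I
  i=17: E-E =  0 → A
  i=18: Q-U = 22 → W
  i=19: L-P = 22 → W
  i=20: S-F = 13 → N
  i=21: P-W = 19 → T
  i=22: L-U = 17 → R
  i=23: V-N =  8 → I
  i=24: V-V =  0 → A
  i=25: Q-U = 22 → W
  i=26: R-V = 22 → W
  i=27: T-G = 13 → N
  i=28: D-K = 19 → T
  i=29: A-J = 17 → R
  i=30: C-U =  8 → I
  shifts repeat with period 7: TRIAWWN

TRIAWWN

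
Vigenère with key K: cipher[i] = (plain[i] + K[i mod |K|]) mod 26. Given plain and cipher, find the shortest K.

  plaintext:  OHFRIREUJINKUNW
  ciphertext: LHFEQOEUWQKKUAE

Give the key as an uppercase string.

  i= 0: L-O = 23 → X
  i= 1: H-H =  0 → A
  i= 2: F-F =  0 → A
  i= 3: E-R = 13 → N
  i= 4: Q-I =  8 → I
  i= 5: O-R = 23 → X
  i= 6: E-E =  0 → A
  i= 7: U-U =  0 → A
  i= 8: W-J = 13 → N
  i= 9: Q-I =  8 → I
  i=10: K-N = 23 → X
  i=11: K-K =  0 → A
  i=12: U-U =  0 → A
  i=13: A-N = 13 → N
  i=14: E-W =  8 → I
  shifts repeat with period 5: XAANI

XAANI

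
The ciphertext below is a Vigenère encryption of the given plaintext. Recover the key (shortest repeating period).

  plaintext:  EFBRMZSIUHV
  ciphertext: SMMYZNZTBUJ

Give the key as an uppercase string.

OHLHN

  i= 0: S-E = 14 → O
  i= 1: M-F =  7 → H
  i= 2: M-B = 11 → L
  i= 3: Y-R =  7 → H
  i= 4: Z-M = 13 → N
  i= 5: N-Z = 14 → O
  i= 6: Z-S =  7 → H
  i= 7: T-I = 11 → L
  i= 8: B-U =  7 → H
  i= 9: U-H = 13 → N
  i=10: J-V = 14 → O
  shifts repeat with period 5: OHLHN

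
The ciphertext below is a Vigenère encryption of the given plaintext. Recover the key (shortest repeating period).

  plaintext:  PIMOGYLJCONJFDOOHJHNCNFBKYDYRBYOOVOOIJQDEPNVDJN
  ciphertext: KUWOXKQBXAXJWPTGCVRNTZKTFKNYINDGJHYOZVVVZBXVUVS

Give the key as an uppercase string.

  i= 0: K-P = 21 → V
  i= 1: U-I = 12 → M
  i= 2: W-M = 10 → K
  i= 3: O-O =  0 → A
  i= 4: X-G = 17 → R
  i= 5: K-Y = 12 → M
  i= 6: Q-L =  5 → F
  i= 7: B-J = 18 → S
  i= 8: X-C = 21 → V
  i= 9: A-O = 12 → M
  i=10: X-N = 10 → K
  i=11: J-J =  0 → A
  i=12: W-F = 17 → R
  i=13: P-D = 12 → M
  i=14: T-O =  5 → F
  i=15: G-O = 18 → S
  i=16: C-H = 21 → V
  i=17: V-J = 12 → M
  i=18: R-H = 10 → K
  i=19: N-N =  0 → A
  i=20: T-C = 17 → R
  i=21: Z-N = 12 → M
  i=22: K-F =  5 → F
  i=23: T-B = 18 → S
  i=24: F-K = 21 → V
  i=25: K-Y = 12 → M
  i=26: N-D = 10 → K
  i=27: Y-Y =  0 → A
  i=28: I-R = 17 → R
  i=29: N-B = 12 → M
  i=30: D-Y =  5 → F
  i=31: G-O = 18 → S
  i=32: J-O = 21 → V
  i=33: H-V = 12 → M
  i=34: Y-O = 10 → K
  i=35: O-O =  0 → A
  i=36: Z-I = 17 → R
  i=37: V-J = 12 → M
  i=38: V-Q =  5 → F
  i=39: V-D = 18 → S
  i=40: Z-E = 21 → V
  i=41: B-P = 12 → M
  i=42: X-N = 10 → K
  i=43: V-V =  0 → A
  i=44: U-D = 17 → R
  i=45: V-J = 12 → M
  i=46: S-N =  5 → F
  shifts repeat with period 8: VMKARMFS

VMKARMFS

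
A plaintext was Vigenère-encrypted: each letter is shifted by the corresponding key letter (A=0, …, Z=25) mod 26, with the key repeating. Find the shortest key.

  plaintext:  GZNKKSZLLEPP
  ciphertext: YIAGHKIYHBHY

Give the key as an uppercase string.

  i= 0: Y-G = 18 → S
  i= 1: I-Z =  9 → J
  i= 2: A-N = 13 → N
  i= 3: G-K = 22 → W
  i= 4: H-K = 23 → X
  i= 5: K-S = 18 → S
  i= 6: I-Z =  9 → J
  i= 7: Y-L = 13 → N
  i= 8: H-L = 22 → W
  i= 9: B-E = 23 → X
  i=10: H-P = 18 → S
  i=11: Y-P =  9 → J
  shifts repeat with period 5: SJNWX

SJNWX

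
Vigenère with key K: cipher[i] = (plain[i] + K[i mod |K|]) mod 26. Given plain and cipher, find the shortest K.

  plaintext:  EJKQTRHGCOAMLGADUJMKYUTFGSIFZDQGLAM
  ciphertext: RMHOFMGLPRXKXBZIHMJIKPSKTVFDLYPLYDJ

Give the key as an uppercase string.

  i= 0: R-E = 13 → N
  i= 1: M-J =  3 → D
  i= 2: H-K = 23 → X
  i= 3: O-Q = 24 → Y
  i= 4: F-T = 12 → M
  i= 5: M-R = 21 → V
  i= 6: G-H = 25 → Z
  i= 7: L-G =  5 → F
  i= 8: P-C = 13 → N
  i= 9: R-O =  3 → D
  i=10: X-A = 23 → X
  i=11: K-M = 24 → Y
  i=12: X-L = 12 → M
  i=13: B-G = 21 → V
  i=14: Z-A = 25 → Z
  i=15: I-D =  5 → F
  i=16: H-U = 13 → N
  i=17: M-J =  3 → D
  i=18: J-M = 23 → X
  i=19: I-K = 24 → Y
  i=20: K-Y = 12 → M
  i=21: P-U = 21 → V
  i=22: S-T = 25 → Z
  i=23: K-F =  5 → F
  i=24: T-G = 13 → N
  i=25: V-S =  3 → D
  i=26: F-I = 23 → X
  i=27: D-F = 24 → Y
  i=28: L-Z = 12 → M
  i=29: Y-D = 21 → V
  i=30: P-Q = 25 → Z
  i=31: L-G =  5 → F
  i=32: Y-L = 13 → N
  i=33: D-A =  3 → D
  i=34: J-M = 23 → X
  shifts repeat with period 8: NDXYMVZF

NDXYMVZF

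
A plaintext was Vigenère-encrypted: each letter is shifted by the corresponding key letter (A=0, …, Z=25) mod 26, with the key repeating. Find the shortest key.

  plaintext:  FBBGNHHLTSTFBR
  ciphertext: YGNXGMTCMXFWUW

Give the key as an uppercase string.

  i= 0: Y-F = 19 → T
  i= 1: G-B =  5 → F
  i= 2: N-B = 12 → M
  i= 3: X-G = 17 → R
  i= 4: G-N = 19 → T
  i= 5: M-H =  5 → F
  i= 6: T-H = 12 → M
  i= 7: C-L = 17 → R
  i= 8: M-T = 19 → T
  i= 9: X-S =  5 → F
  i=10: F-T = 12 → M
  i=11: W-F = 17 → R
  i=12: U-B = 19 → T
  i=13: W-R =  5 → F
  shifts repeat with period 4: TFMR

TFMR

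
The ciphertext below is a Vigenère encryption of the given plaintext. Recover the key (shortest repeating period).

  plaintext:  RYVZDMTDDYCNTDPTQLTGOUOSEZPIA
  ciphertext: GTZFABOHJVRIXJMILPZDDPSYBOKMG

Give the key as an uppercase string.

PVEGX

  i= 0: G-R = 15 → P
  i= 1: T-Y = 21 → V
  i= 2: Z-V =  4 → E
  i= 3: F-Z =  6 → G
  i= 4: A-D = 23 → X
  i= 5: B-M = 15 → P
  i= 6: O-T = 21 → V
  i= 7: H-D =  4 → E
  i= 8: J-D =  6 → G
  i= 9: V-Y = 23 → X
  i=10: R-C = 15 → P
  i=11: I-N = 21 → V
  i=12: X-T =  4 → E
  i=13: J-D =  6 → G
  i=14: M-P = 23 → X
  i=15: I-T = 15 → P
  i=16: L-Q = 21 → V
  i=17: P-L =  4 → E
  i=18: Z-T =  6 → G
  i=19: D-G = 23 → X
  i=20: D-O = 15 → P
  i=21: P-U = 21 → V
  i=22: S-O =  4 → E
  i=23: Y-S =  6 → G
  i=24: B-E = 23 → X
  i=25: O-Z = 15 → P
  i=26: K-P = 21 → V
  i=27: M-I =  4 → E
  i=28: G-A =  6 → G
  shifts repeat with period 5: PVEGX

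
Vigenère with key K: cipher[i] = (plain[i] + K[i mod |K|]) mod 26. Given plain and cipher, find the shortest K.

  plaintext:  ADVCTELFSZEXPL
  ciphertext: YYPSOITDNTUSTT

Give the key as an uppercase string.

  i= 0: Y-A = 24 → Y
  i= 1: Y-D = 21 → V
  i= 2: P-V = 20 → U
  i= 3: S-C = 16 → Q
  i= 4: O-T = 21 → V
  i= 5: I-E =  4 → E
  i= 6: T-L =  8 → I
  i= 7: D-F = 24 → Y
  i= 8: N-S = 21 → V
  i= 9: T-Z = 20 → U
  i=10: U-E = 16 → Q
  i=11: S-X = 21 → V
  i=12: T-P =  4 → E
  i=13: T-L =  8 → I
  shifts repeat with period 7: YVUQVEI

YVUQVEI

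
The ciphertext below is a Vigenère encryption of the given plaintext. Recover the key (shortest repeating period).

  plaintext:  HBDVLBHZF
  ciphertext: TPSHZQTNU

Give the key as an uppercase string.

MOP

  i= 0: T-H = 12 → M
  i= 1: P-B = 14 → O
  i= 2: S-D = 15 → P
  i= 3: H-V = 12 → M
  i= 4: Z-L = 14 → O
  i= 5: Q-B = 15 → P
  i= 6: T-H = 12 → M
  i= 7: N-Z = 14 → O
  i= 8: U-F = 15 → P
  shifts repeat with period 3: MOP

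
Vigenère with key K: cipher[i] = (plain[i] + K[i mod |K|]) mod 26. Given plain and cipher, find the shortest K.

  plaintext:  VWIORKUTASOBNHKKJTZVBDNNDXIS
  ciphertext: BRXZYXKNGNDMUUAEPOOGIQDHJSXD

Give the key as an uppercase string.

GVPLHNQU

  i= 0: B-V =  6 → G
  i= 1: R-W = 21 → V
  i= 2: X-I = 15 → P
  i= 3: Z-O = 11 → L
  i= 4: Y-R =  7 → H
  i= 5: X-K = 13 → N
  i= 6: K-U = 16 → Q
  i= 7: N-T = 20 → U
  i= 8: G-A =  6 → G
  i= 9: N-S = 21 → V
  i=10: D-O = 15 → P
  i=11: M-B = 11 → L
  i=12: U-N =  7 → H
  i=13: U-H = 13 → N
  i=14: A-K = 16 → Q
  i=15: E-K = 20 → U
  i=16: P-J =  6 → G
  i=17: O-T = 21 → V
  i=18: O-Z = 15 → P
  i=19: G-V = 11 → L
  i=20: I-B =  7 → H
  i=21: Q-D = 13 → N
  i=22: D-N = 16 → Q
  i=23: H-N = 20 → U
  i=24: J-D =  6 → G
  i=25: S-X = 21 → V
  i=26: X-I = 15 → P
  i=27: D-S = 11 → L
  shifts repeat with period 8: GVPLHNQU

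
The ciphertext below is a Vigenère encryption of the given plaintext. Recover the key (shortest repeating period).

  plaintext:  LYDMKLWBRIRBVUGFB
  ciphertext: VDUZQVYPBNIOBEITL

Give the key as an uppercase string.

KFRNGKCO

  i= 0: V-L = 10 → K
  i= 1: D-Y =  5 → F
  i= 2: U-D = 17 → R
  i= 3: Z-M = 13 → N
  i= 4: Q-K =  6 → G
  i= 5: V-L = 10 → K
  i= 6: Y-W =  2 → C
  i= 7: P-B = 14 → O
  i= 8: B-R = 10 → K
  i= 9: N-I =  5 → F
  i=10: I-R = 17 → R
  i=11: O-B = 13 → N
  i=12: B-V =  6 → G
  i=13: E-U = 10 → K
  i=14: I-G =  2 → C
  i=15: T-F = 14 → O
  i=16: L-B = 10 → K
  shifts repeat with period 8: KFRNGKCO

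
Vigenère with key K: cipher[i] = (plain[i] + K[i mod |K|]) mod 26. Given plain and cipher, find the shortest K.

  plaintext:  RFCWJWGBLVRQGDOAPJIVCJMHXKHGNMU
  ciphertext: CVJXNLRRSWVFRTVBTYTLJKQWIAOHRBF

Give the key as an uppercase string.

  i= 0: C-R = 11 → L
  i= 1: V-F = 16 → Q
  i= 2: J-C =  7 → H
  i= 3: X-W =  1 → B
  i= 4: N-J =  4 → E
  i= 5: L-W = 15 → P
  i= 6: R-G = 11 → L
  i= 7: R-B = 16 → Q
  i= 8: S-L =  7 → H
  i= 9: W-V =  1 → B
  i=10: V-R =  4 → E
  i=11: F-Q = 15 → P
  i=12: R-G = 11 → L
  i=13: T-D = 16 → Q
  i=14: V-O =  7 → H
  i=15: B-A =  1 → B
  i=16: T-P =  4 → E
  i=17: Y-J = 15 → P
  i=18: T-I = 11 → L
  i=19: L-V = 16 → Q
  i=20: J-C =  7 → H
  i=21: K-J =  1 → B
  i=22: Q-M =  4 → E
  i=23: W-H = 15 → P
  i=24: I-X = 11 → L
  i=25: A-K = 16 → Q
  i=26: O-H =  7 → H
  i=27: H-G =  1 → B
  i=28: R-N =  4 → E
  i=29: B-M = 15 → P
  i=30: F-U = 11 → L
  shifts repeat with period 6: LQHBEP

LQHBEP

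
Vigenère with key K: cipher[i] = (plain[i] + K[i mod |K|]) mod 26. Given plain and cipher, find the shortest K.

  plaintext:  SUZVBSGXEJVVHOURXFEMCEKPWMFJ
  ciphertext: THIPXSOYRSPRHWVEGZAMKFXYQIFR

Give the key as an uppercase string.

  i= 0: T-S =  1 → B
  i= 1: H-U = 13 → N
  i= 2: I-Z =  9 → J
  i= 3: P-V = 20 → U
  i= 4: X-B = 22 → W
  i= 5: S-S =  0 → A
  i= 6: O-G =  8 → I
  i= 7: Y-X =  1 → B
  i= 8: R-E = 13 → N
  i= 9: S-J =  9 → J
  i=10: P-V = 20 → U
  i=11: R-V = 22 → W
  i=12: H-H =  0 → A
  i=13: W-O =  8 → I
  i=14: V-U =  1 → B
  i=15: E-R = 13 → N
  i=16: G-X =  9 → J
  i=17: Z-F = 20 → U
  i=18: A-E = 22 → W
  i=19: M-M =  0 → A
  i=20: K-C =  8 → I
  i=21: F-E =  1 → B
  i=22: X-K = 13 → N
  i=23: Y-P =  9 → J
  i=24: Q-W = 20 → U
  i=25: I-M = 22 → W
  i=26: F-F =  0 → A
  i=27: R-J =  8 → I
  shifts repeat with period 7: BNJUWAI

BNJUWAI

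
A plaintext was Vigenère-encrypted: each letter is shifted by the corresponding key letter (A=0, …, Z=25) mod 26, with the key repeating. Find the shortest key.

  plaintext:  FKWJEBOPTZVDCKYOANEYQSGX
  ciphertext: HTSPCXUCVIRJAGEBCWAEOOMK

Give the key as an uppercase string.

CJWGYWGN

  i= 0: H-F =  2 → C
  i= 1: T-K =  9 → J
  i= 2: S-W = 22 → W
  i= 3: P-J =  6 → G
  i= 4: C-E = 24 → Y
  i= 5: X-B = 22 → W
  i= 6: U-O =  6 → G
  i= 7: C-P = 13 → N
  i= 8: V-T =  2 → C
  i= 9: I-Z =  9 → J
  i=10: R-V = 22 → W
  i=11: J-D =  6 → G
  i=12: A-C = 24 → Y
  i=13: G-K = 22 → W
  i=14: E-Y =  6 → G
  i=15: B-O = 13 → N
  i=16: C-A =  2 → C
  i=17: W-N =  9 → J
  i=18: A-E = 22 → W
  i=19: E-Y =  6 → G
  i=20: O-Q = 24 → Y
  i=21: O-S = 22 → W
  i=22: M-G =  6 → G
  i=23: K-X = 13 → N
  shifts repeat with period 8: CJWGYWGN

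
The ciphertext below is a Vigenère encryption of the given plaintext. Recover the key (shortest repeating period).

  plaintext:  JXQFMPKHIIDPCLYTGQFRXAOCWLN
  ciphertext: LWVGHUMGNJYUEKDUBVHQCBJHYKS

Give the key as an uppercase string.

CZFBVF

  i= 0: L-J =  2 → C
  i= 1: W-X = 25 → Z
  i= 2: V-Q =  5 → F
  i= 3: G-F =  1 → B
  i= 4: H-M = 21 → V
  i= 5: U-P =  5 → F
  i= 6: M-K =  2 → C
  i= 7: G-H = 25 → Z
  i= 8: N-I =  5 → F
  i= 9: J-I =  1 → B
  i=10: Y-D = 21 → V
  i=11: U-P =  5 → F
  i=12: E-C =  2 → C
  i=13: K-L = 25 → Z
  i=14: D-Y =  5 → F
  i=15: U-T =  1 → B
  i=16: B-G = 21 → V
  i=17: V-Q =  5 → F
  i=18: H-F =  2 → C
  i=19: Q-R = 25 → Z
  i=20: C-X =  5 → F
  i=21: B-A =  1 → B
  i=22: J-O = 21 → V
  i=23: H-C =  5 → F
  i=24: Y-W =  2 → C
  i=25: K-L = 25 → Z
  i=26: S-N =  5 → F
  shifts repeat with period 6: CZFBVF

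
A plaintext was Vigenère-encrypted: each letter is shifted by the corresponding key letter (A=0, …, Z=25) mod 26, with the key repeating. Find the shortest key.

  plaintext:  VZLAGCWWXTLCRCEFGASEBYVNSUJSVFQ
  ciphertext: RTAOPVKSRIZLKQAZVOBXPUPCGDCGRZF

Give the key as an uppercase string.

  i= 0: R-V = 22 → W
  i= 1: T-Z = 20 → U
  i= 2: A-L = 15 → P
  i= 3: O-A = 14 → O
  i= 4: P-G =  9 → J
  i= 5: V-C = 19 → T
  i= 6: K-W = 14 → O
  i= 7: S-W = 22 → W
  i= 8: R-X = 20 → U
  i= 9: I-T = 15 → P
  i=10: Z-L = 14 → O
  i=11: L-C =  9 → J
  i=12: K-R = 19 → T
  i=13: Q-C = 14 → O
  i=14: A-E = 22 → W
  i=15: Z-F = 20 → U
  i=16: V-G = 15 → P
  i=17: O-A = 14 → O
  i=18: B-S =  9 → J
  i=19: X-E = 19 → T
  i=20: P-B = 14 → O
  i=21: U-Y = 22 → W
  i=22: P-V = 20 → U
  i=23: C-N = 15 → P
  i=24: G-S = 14 → O
  i=25: D-U =  9 → J
  i=26: C-J = 19 → T
  i=27: G-S = 14 → O
  i=28: R-V = 22 → W
  i=29: Z-F = 20 → U
  i=30: F-Q = 15 → P
  shifts repeat with period 7: WUPOJTO

WUPOJTO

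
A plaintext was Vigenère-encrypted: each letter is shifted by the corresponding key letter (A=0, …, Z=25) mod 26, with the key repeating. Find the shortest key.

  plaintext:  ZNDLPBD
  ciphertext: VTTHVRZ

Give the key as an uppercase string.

WGQ

  i= 0: V-Z = 22 → W
  i= 1: T-N =  6 → G
  i= 2: T-D = 16 → Q
  i= 3: H-L = 22 → W
  i= 4: V-P =  6 → G
  i= 5: R-B = 16 → Q
  i= 6: Z-D = 22 → W
  shifts repeat with period 3: WGQ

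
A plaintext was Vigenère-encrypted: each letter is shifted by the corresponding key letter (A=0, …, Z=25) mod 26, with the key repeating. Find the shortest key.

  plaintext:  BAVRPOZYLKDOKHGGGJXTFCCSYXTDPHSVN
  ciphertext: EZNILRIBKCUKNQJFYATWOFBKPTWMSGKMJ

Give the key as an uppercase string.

  i= 0: E-B =  3 → D
  i= 1: Z-A = 25 → Z
  i= 2: N-V = 18 → S
  i= 3: I-R = 17 → R
  i= 4: L-P = 22 → W
  i= 5: R-O =  3 → D
  i= 6: I-Z =  9 → J
  i= 7: B-Y =  3 → D
  i= 8: K-L = 25 → Z
  i= 9: C-K = 18 → S
  i=10: U-D = 17 → R
  i=11: K-O = 22 → W
  i=12: N-K =  3 → D
  i=13: Q-H =  9 → J
  i=14: J-G =  3 → D
  i=15: F-G = 25 → Z
  i=16: Y-G = 18 → S
  i=17: A-J = 17 → R
  i=18: T-X = 22 → W
  i=19: W-T =  3 → D
  i=20: O-F =  9 → J
  i=21: F-C =  3 → D
  i=22: B-C = 25 → Z
  i=23: K-S = 18 → S
  i=24: P-Y = 17 → R
  i=25: T-X = 22 → W
  i=26: W-T =  3 → D
  i=27: M-D =  9 → J
  i=28: S-P =  3 → D
  i=29: G-H = 25 → Z
  i=30: K-S = 18 → S
  i=31: M-V = 17 → R
  i=32: J-N = 22 → W
  shifts repeat with period 7: DZSRWDJ

DZSRWDJ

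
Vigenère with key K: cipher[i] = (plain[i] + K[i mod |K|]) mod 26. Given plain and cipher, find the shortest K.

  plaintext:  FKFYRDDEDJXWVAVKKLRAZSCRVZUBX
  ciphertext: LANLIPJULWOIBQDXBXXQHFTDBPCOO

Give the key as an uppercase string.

  i= 0: L-F =  6 → G
  i= 1: A-K = 16 → Q
  i= 2: N-F =  8 → I
  i= 3: L-Y = 13 → N
  i= 4: I-R = 17 → R
  i= 5: P-D = 12 → M
  i= 6: J-D =  6 → G
  i= 7: U-E = 16 → Q
  i= 8: L-D =  8 → I
  i= 9: W-J = 13 → N
  i=10: O-X = 17 → R
  i=11: I-W = 12 → M
  i=12: B-V =  6 → G
  i=13: Q-A = 16 → Q
  i=14: D-V =  8 → I
  i=15: X-K = 13 → N
  i=16: B-K = 17 → R
  i=17: X-L = 12 → M
  i=18: X-R =  6 → G
  i=19: Q-A = 16 → Q
  i=20: H-Z =  8 → I
  i=21: F-S = 13 → N
  i=22: T-C = 17 → R
  i=23: D-R = 12 → M
  i=24: B-V =  6 → G
  i=25: P-Z = 16 → Q
  i=26: C-U =  8 → I
  i=27: O-B = 13 → N
  i=28: O-X = 17 → R
  shifts repeat with period 6: GQINRM

GQINRM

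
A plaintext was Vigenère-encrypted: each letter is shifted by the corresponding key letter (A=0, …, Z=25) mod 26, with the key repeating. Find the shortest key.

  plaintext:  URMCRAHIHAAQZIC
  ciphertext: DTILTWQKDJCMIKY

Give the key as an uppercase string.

JCW

  i= 0: D-U =  9 → J
  i= 1: T-R =  2 → C
  i= 2: I-M = 22 → W
  i= 3: L-C =  9 → J
  i= 4: T-R =  2 → C
  i= 5: W-A = 22 → W
  i= 6: Q-H =  9 → J
  i= 7: K-I =  2 → C
  i= 8: D-H = 22 → W
  i= 9: J-A =  9 → J
  i=10: C-A =  2 → C
  i=11: M-Q = 22 → W
  i=12: I-Z =  9 → J
  i=13: K-I =  2 → C
  i=14: Y-C = 22 → W
  shifts repeat with period 3: JCW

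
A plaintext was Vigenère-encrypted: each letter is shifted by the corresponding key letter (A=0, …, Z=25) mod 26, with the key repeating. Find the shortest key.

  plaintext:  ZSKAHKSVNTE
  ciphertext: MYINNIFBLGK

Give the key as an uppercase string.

  i= 0: M-Z = 13 → N
  i= 1: Y-S =  6 → G
  i= 2: I-K = 24 → Y
  i= 3: N-A = 13 → N
  i= 4: N-H =  6 → G
  i= 5: I-K = 24 → Y
  i= 6: F-S = 13 → N
  i= 7: B-V =  6 → G
  i= 8: L-N = 24 → Y
  i= 9: G-T = 13 → N
  i=10: K-E =  6 → G
  shifts repeat with period 3: NGY

NGY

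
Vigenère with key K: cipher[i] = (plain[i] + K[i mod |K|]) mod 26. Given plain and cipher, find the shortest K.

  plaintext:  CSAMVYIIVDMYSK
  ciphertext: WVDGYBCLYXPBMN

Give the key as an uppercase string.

  i= 0: W-C = 20 → U
  i= 1: V-S =  3 → D
  i= 2: D-A =  3 → D
  i= 3: G-M = 20 → U
  i= 4: Y-V =  3 → D
  i= 5: B-Y =  3 → D
  i= 6: C-I = 20 → U
  i= 7: L-I =  3 → D
  i= 8: Y-V =  3 → D
  i= 9: X-D = 20 → U
  i=10: P-M =  3 → D
  i=11: B-Y =  3 → D
  i=12: M-S = 20 → U
  i=13: N-K =  3 → D
  shifts repeat with period 3: UDD

UDD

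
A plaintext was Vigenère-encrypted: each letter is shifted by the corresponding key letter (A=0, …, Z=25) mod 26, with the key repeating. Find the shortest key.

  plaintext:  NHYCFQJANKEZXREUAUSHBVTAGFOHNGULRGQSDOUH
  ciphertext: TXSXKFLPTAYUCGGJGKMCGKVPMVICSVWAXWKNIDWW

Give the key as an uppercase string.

  i= 0: T-N =  6 → G
  i= 1: X-H = 16 → Q
  i= 2: S-Y = 20 → U
  i= 3: X-C = 21 → V
  i= 4: K-F =  5 → F
  i= 5: F-Q = 15 → P
  i= 6: L-J =  2 → C
  i= 7: P-A = 15 → P
  i= 8: T-N =  6 → G
  i= 9: A-K = 16 → Q
  i=10: Y-E = 20 → U
  i=11: U-Z = 21 → V
  i=12: C-X =  5 → F
  i=13: G-R = 15 → P
  i=14: G-E =  2 → C
  i=15: J-U = 15 → P
  i=16: G-A =  6 → G
  i=17: K-U = 16 → Q
  i=18: M-S = 20 → U
  i=19: C-H = 21 → V
  i=20: G-B =  5 → F
  i=21: K-V = 15 → P
  i=22: V-T =  2 → C
  i=23: P-A = 15 → P
  i=24: M-G =  6 → G
  i=25: V-F = 16 → Q
  i=26: I-O = 20 → U
  i=27: C-H = 21 → V
  i=28: S-N =  5 → F
  i=29: V-G = 15 → P
  i=30: W-U =  2 → C
  i=31: A-L = 15 → P
  i=32: X-R =  6 → G
  i=33: W-G = 16 → Q
  i=34: K-Q = 20 → U
  i=35: N-S = 21 → V
  i=36: I-D =  5 → F
  i=37: D-O = 15 → P
  i=38: W-U =  2 → C
  i=39: W-H = 15 → P
  shifts repeat with period 8: GQUVFPCP

GQUVFPCP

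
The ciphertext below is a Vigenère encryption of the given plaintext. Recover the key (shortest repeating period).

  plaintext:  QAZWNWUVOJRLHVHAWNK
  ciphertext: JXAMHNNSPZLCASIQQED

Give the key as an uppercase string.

  i= 0: J-Q = 19 → T
  i= 1: X-A = 23 → X
  i= 2: A-Z =  1 → B
  i= 3: M-W = 16 → Q
  i= 4: H-N = 20 → U
  i= 5: N-W = 17 → R
  i= 6: N-U = 19 → T
  i= 7: S-V = 23 → X
  i= 8: P-O =  1 → B
  i= 9: Z-J = 16 → Q
  i=10: L-R = 20 → U
  i=11: C-L = 17 → R
  i=12: A-H = 19 → T
  i=13: S-V = 23 → X
  i=14: I-H =  1 → B
  i=15: Q-A = 16 → Q
  i=16: Q-W = 20 → U
  i=17: E-N = 17 → R
  i=18: D-K = 19 → T
  shifts repeat with period 6: TXBQUR

TXBQUR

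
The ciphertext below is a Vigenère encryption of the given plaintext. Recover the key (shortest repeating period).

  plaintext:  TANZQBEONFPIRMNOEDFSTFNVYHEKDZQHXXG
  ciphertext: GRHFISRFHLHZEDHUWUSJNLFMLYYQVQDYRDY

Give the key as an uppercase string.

  i= 0: G-T = 13 → N
  i= 1: R-A = 17 → R
  i= 2: H-N = 20 → U
  i= 3: F-Z =  6 → G
  i= 4: I-Q = 18 → S
  i= 5: S-B = 17 → R
  i= 6: R-E = 13 → N
  i= 7: F-O = 17 → R
  i= 8: H-N = 20 → U
  i= 9: L-F =  6 → G
  i=10: H-P = 18 → S
  i=11: Z-I = 17 → R
  i=12: E-R = 13 → N
  i=13: D-M = 17 → R
  i=14: H-N = 20 → U
  i=15: U-O =  6 → G
  i=16: W-E = 18 → S
  i=17: U-D = 17 → R
  i=18: S-F = 13 → N
  i=19: J-S = 17 → R
  i=20: N-T = 20 → U
  i=21: L-F =  6 → G
  i=22: F-N = 18 → S
  i=23: M-V = 17 → R
  i=24: L-Y = 13 → N
  i=25: Y-H = 17 → R
  i=26: Y-E = 20 → U
  i=27: Q-K =  6 → G
  i=28: V-D = 18 → S
  i=29: Q-Z = 17 → R
  i=30: D-Q = 13 → N
  i=31: Y-H = 17 → R
  i=32: R-X = 20 → U
  i=33: D-X =  6 → G
  i=34: Y-G = 18 → S
  shifts repeat with period 6: NRUGSR

NRUGSR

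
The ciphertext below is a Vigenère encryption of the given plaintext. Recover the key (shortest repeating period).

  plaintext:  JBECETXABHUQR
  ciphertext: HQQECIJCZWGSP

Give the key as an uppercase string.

YPMC

  i= 0: H-J = 24 → Y
  i= 1: Q-B = 15 → P
  i= 2: Q-E = 12 → M
  i= 3: E-C =  2 → C
  i= 4: C-E = 24 → Y
  i= 5: I-T = 15 → P
  i= 6: J-X = 12 → M
  i= 7: C-A =  2 → C
  i= 8: Z-B = 24 → Y
  i= 9: W-H = 15 → P
  i=10: G-U = 12 → M
  i=11: S-Q =  2 → C
  i=12: P-R = 24 → Y
  shifts repeat with period 4: YPMC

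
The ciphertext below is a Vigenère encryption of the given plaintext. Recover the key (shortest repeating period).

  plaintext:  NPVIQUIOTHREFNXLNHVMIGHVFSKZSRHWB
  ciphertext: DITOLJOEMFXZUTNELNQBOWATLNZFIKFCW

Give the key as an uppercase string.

  i= 0: D-N = 16 → Q
  i= 1: I-P = 19 → T
  i= 2: T-V = 24 → Y
  i= 3: O-I =  6 → G
  i= 4: L-Q = 21 → V
  i= 5: J-U = 15 → P
  i= 6: O-I =  6 → G
  i= 7: E-O = 16 → Q
  i= 8: M-T = 19 → T
  i= 9: F-H = 24 → Y
  i=10: X-R =  6 → G
  i=11: Z-E = 21 → V
  i=12: U-F = 15 → P
  i=13: T-N =  6 → G
  i=14: N-X = 16 → Q
  i=15: E-L = 19 → T
  i=16: L-N = 24 → Y
  i=17: N-H =  6 → G
  i=18: Q-V = 21 → V
  i=19: B-M = 15 → P
  i=20: O-I =  6 → G
  i=21: W-G = 16 → Q
  i=22: A-H = 19 → T
  i=23: T-V = 24 → Y
  i=24: L-F =  6 → G
  i=25: N-S = 21 → V
  i=26: Z-K = 15 → P
  i=27: F-Z =  6 → G
  i=28: I-S = 16 → Q
  i=29: K-R = 19 → T
  i=30: F-H = 24 → Y
  i=31: C-W =  6 → G
  i=32: W-B = 21 → V
  shifts repeat with period 7: QTYGVPG

QTYGVPG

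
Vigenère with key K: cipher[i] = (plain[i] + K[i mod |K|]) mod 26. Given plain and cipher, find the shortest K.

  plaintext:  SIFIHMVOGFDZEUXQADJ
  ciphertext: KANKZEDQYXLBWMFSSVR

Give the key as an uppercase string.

SSIC

  i= 0: K-S = 18 → S
  i= 1: A-I = 18 → S
  i= 2: N-F =  8 → I
  i= 3: K-I =  2 → C
  i= 4: Z-H = 18 → S
  i= 5: E-M = 18 → S
  i= 6: D-V =  8 → I
  i= 7: Q-O =  2 → C
  i= 8: Y-G = 18 → S
  i= 9: X-F = 18 → S
  i=10: L-D =  8 → I
  i=11: B-Z =  2 → C
  i=12: W-E = 18 → S
  i=13: M-U = 18 → S
  i=14: F-X =  8 → I
  i=15: S-Q =  2 → C
  i=16: S-A = 18 → S
  i=17: V-D = 18 → S
  i=18: R-J =  8 → I
  shifts repeat with period 4: SSIC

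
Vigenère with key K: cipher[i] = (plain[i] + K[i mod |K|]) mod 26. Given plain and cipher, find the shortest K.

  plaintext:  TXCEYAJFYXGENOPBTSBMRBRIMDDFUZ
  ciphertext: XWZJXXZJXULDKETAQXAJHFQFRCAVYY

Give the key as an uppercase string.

  i= 0: X-T =  4 → E
  i= 1: W-X = 25 → Z
  i= 2: Z-C = 23 → X
  i= 3: J-E =  5 → F
  i= 4: X-Y = 25 → Z
  i= 5: X-A = 23 → X
  i= 6: Z-J = 16 → Q
  i= 7: J-F =  4 → E
  i= 8: X-Y = 25 → Z
  i= 9: U-X = 23 → X
  i=10: L-G =  5 → F
  i=11: D-E = 25 → Z
  i=12: K-N = 23 → X
  i=13: E-O = 16 → Q
  i=14: T-P =  4 → E
  i=15: A-B = 25 → Z
  i=16: Q-T = 23 → X
  i=17: X-S =  5 → F
  i=18: A-B = 25 → Z
  i=19: J-M = 23 → X
  i=20: H-R = 16 → Q
  i=21: F-B =  4 → E
  i=22: Q-R = 25 → Z
  i=23: F-I = 23 → X
  i=24: R-M =  5 → F
  i=25: C-D = 25 → Z
  i=26: A-D = 23 → X
  i=27: V-F = 16 → Q
  i=28: Y-U =  4 → E
  i=29: Y-Z = 25 → Z
  shifts repeat with period 7: EZXFZXQ

EZXFZXQ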